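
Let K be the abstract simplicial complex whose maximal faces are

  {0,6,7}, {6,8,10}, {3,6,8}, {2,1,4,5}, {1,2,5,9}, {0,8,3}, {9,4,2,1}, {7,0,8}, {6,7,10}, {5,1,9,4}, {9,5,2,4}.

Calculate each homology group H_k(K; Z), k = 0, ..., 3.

Fix the vertex order 0 < 1 < 2 < 3 < 4 < 5 < 6 < 7 < 8 < 9 < 10 and write every simplex with vertices in increasing order. Then dim K = 3 and the simplices of K are:

  0-simplices (11): [0], [1], [2], [3], [4], [5], [6], [7], [8], [9], [10]
  1-simplices (22): [0,3], [0,6], [0,7], [0,8], [1,2], [1,4], [1,5], [1,9], [2,4], [2,5], [2,9], [3,6], [3,8], [4,5], [4,9], [5,9], [6,7], [6,8], [6,10], [7,8], [7,10], [8,10]
  2-simplices (16): [0,3,8], [0,6,7], [0,7,8], [1,2,4], [1,2,5], [1,2,9], [1,4,5], [1,4,9], [1,5,9], [2,4,5], [2,4,9], [2,5,9], [3,6,8], [4,5,9], [6,7,10], [6,8,10]
  3-simplices (5): [1,2,4,5], [1,2,4,9], [1,2,5,9], [1,4,5,9], [2,4,5,9]

giving chain groups C_0 ≅ Z^11, C_1 ≅ Z^22, C_2 ≅ Z^16, C_3 ≅ Z^5.

Boundary ∂_1: C_1 → C_0 sends each edge [p,q] (with p < q) to q − p.
The 11×22 boundary matrix has rank 9 and Smith normal form diag(1,1,1,1,1,1,1,1,1).

The boundary map ∂_2: C_2 → C_1 acts by ∂[p,q,r] = [q,r] − [p,r] + [p,q]. For instance
  ∂[6,7,10] = [7,10] − [6,10] + [6,7],
  ∂[0,7,8] = [7,8] − [0,8] + [0,7].
As a 22×16 matrix over Z this has rank 12, with invariant factors (1,1,1,1,1,1,1,1,1,1,1,1).

Boundary ∂_3: C_3 → C_2 sends each 3-simplex σ to the alternating sum Σ_i (−1)^i (σ with its i-th vertex removed). For instance
  ∂[1,2,4,9] = [2,4,9] − [1,4,9] + [1,2,9] − [1,2,4],
  ∂[2,4,5,9] = [4,5,9] − [2,5,9] + [2,4,9] − [2,4,5].
The resulting 16×5 matrix has rank 4, and its Smith normal form has invariant factors (1,1,1,1).

From H_k ≅ ker(∂_k) / im(∂_{k+1}) we obtain:

  H_0: rank C_0 − rank ∂_1 = 11 − 9 = 2, and the invariant factors of ∂_1 are all 1, so H_0 = Z^2.
  H_1: rank ker ∂_1 − rank ∂_2 = (22 − 9) − 12 = 1, and the invariant factors of ∂_2 are all 1, so H_1 = Z.
  H_2: rank ker ∂_2 − rank ∂_3 = (16 − 12) − 4 = 0, and the invariant factors of ∂_3 are all 1, so H_2 = 0.
  H_3: rank ker ∂_3 − rank ∂_4 = (5 − 4) − 0 = 1, and there is no ∂_4, so H_3 = Z.

H_0 ≅ Z^2,  H_1 ≅ Z,  H_2 = 0,  H_3 ≅ Z.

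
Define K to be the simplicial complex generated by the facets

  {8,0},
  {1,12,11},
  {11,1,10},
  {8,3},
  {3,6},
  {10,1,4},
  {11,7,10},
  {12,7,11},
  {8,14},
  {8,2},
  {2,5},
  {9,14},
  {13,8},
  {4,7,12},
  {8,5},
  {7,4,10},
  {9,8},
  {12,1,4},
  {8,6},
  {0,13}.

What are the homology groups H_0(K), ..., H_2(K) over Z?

Take the total order 0 < 1 < 2 < 3 < 4 < 5 < 6 < 7 < 8 < 9 < 10 < 11 < 12 < 13 < 14 on the vertex set. Then K (dimension 2) consists of the simplices:

  0-simplices (15): [0], [1], [2], [3], [4], [5], [6], [7], [8], [9], [10], [11], [12], [13], [14]
  1-simplices (24): (24 of them)
  2-simplices (8): [1,4,10], [1,4,12], [1,10,11], [1,11,12], [4,7,10], [4,7,12], [7,10,11], [7,11,12]

Hence C_0 ≅ Z^15, C_1 ≅ Z^24, C_2 ≅ Z^8.

The boundary map ∂_1: C_1 → C_0 maps an edge to its endpoints' difference, ∂[p,q] = q − p. For instance
  ∂[1,11] = [11] − [1].
This gives a 15×24 integer matrix of rank 13; reducing to Smith normal form yields diagonal entries (1,1,1,1,1,1,1,1,1,1,1,1,1).

Boundary ∂_2: C_2 → C_1 sends each 2-simplex [p,q,r] to [q,r] − [p,r] + [p,q]. For instance
  ∂[7,10,11] = [10,11] − [7,11] + [7,10],
  ∂[1,11,12] = [11,12] − [1,12] + [1,11].
This gives a 24×8 integer matrix of rank 7; reducing to Smith normal form yields diagonal entries (1,1,1,1,1,1,1).

From H_k ≅ ker(∂_k) / im(∂_{k+1}) we obtain:

  H_0: rank C_0 − rank ∂_1 = 15 − 13 = 2, and the invariant factors of ∂_1 are all 1, so H_0 ≅ Z^2.
  H_1: rank ker ∂_1 − rank ∂_2 = (24 − 13) − 7 = 4, and the invariant factors of ∂_2 are all 1, so H_1 ≅ Z^4.
  H_2: rank ker ∂_2 − rank ∂_3 = (8 − 7) − 0 = 1, and there is no ∂_3, so H_2 ≅ Z.

H_0 = Z^2,  H_1 = Z^4,  H_2 = Z.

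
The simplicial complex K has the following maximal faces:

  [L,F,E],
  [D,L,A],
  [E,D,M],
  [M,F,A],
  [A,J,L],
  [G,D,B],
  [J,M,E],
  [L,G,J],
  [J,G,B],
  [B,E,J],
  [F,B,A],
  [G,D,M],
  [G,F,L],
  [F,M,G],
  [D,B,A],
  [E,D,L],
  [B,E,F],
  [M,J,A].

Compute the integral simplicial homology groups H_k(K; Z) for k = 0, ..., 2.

Fix the vertex order A < B < D < E < F < G < J < L < M and write every simplex with vertices in increasing order. Then dim K = 2 and the simplices of K are:

  0-simplices (9): A, B, D, E, F, G, J, L, M
  1-simplices (27): AB, AD, AF, AJ, AL, AM, BD, BE, BF, BG, BJ, DE, DG, DL, DM, EF, EJ, EL, EM, FG, FL, FM, GJ, GL, GM, JL, JM
  2-simplices (18): ABD, ABF, ADL, AFM, AJL, AJM, BDG, BEF, BEJ, BGJ, DEL, DEM, DGM, EFL, EJM, FGL, FGM, GJL

giving chain groups C_0 ≅ Z^9, C_1 ≅ Z^27, C_2 ≅ Z^18.

The boundary map ∂_1: C_1 → C_0 is given by ∂[p,q] = [q] − [p].
This gives a 9×27 integer matrix of rank 8; reducing to Smith normal form yields diagonal entries (1,1,1,1,1,1,1,1).

Boundary ∂_2: C_2 → C_1 sends each 2-simplex [p,q,r] to [q,r] − [p,r] + [p,q]. For instance
  ∂ABD = BD − AD + AB,
  ∂DEM = EM − DM + DE.
The resulting 27×18 matrix has rank 17, and its Smith normal form has invariant factors (1,1,1,1,1,1,1,1,1,1,1,1,1,1,1,1,1).

From H_k ≅ ker(∂_k) / im(∂_{k+1}) we obtain:

  H_0: rank C_0 − rank ∂_1 = 9 − 8 = 1, and the invariant factors of ∂_1 are all 1, so H_0 ≅ Z.
  H_1: rank ker ∂_1 − rank ∂_2 = (27 − 8) − 17 = 2, and the invariant factors of ∂_2 are all 1, so H_1 ≅ Z^2.
  H_2: rank ker ∂_2 − rank ∂_3 = (18 − 17) − 0 = 1, and there is no ∂_3, so H_2 ≅ Z.

(K is a triangulation of the torus T^2.)

H_0 ≅ Z,  H_1 ≅ Z^2,  H_2 ≅ Z.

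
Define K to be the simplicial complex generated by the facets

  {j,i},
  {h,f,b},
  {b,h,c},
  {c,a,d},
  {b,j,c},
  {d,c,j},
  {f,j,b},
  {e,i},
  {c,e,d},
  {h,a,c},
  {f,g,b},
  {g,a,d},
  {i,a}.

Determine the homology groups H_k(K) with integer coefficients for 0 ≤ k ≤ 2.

Take the total order a < b < c < d < e < f < g < h < i < j on the vertex set. Then K (dimension 2) consists of the simplices:

  0-simplices (10): a, b, c, d, e, f, g, h, i, j
  1-simplices (22): ac, ad, ag, ah, ai, bc, bf, bg, bh, bj, cd, ce, ch, cj, de, dg, dj, ei, fg, fh, fj, ij
  2-simplices (10): acd, ach, adg, bch, bcj, bfg, bfh, bfj, cde, cdj

giving chain groups C_0 ≅ Z^10, C_1 ≅ Z^22, C_2 ≅ Z^10.

The boundary map ∂_1: C_1 → C_0 maps an edge to its endpoints' difference, ∂[p,q] = q − p. For instance
  ∂de = e − d.
This gives a 10×22 integer matrix of rank 9; reducing to Smith normal form yields diagonal entries (1,1,1,1,1,1,1,1,1).

Boundary ∂_2: C_2 → C_1 sends each 2-simplex [p,q,r] to [q,r] − [p,r] + [p,q]. For instance
  ∂bfh = fh − bh + bf,
  ∂bfg = fg − bg + bf.
This gives a 22×10 integer matrix of rank 10; reducing to Smith normal form yields diagonal entries (1,1,1,1,1,1,1,1,1,1).

Reading off H_k = ker ∂_k / im ∂_{k+1}:

  H_0: rank C_0 − rank ∂_1 = 10 − 9 = 1, and the invariant factors of ∂_1 are all 1, so H_0 ≅ Z.
  H_1: rank ker ∂_1 − rank ∂_2 = (22 − 9) − 10 = 3, and the invariant factors of ∂_2 are all 1, so H_1 ≅ Z^3.
  H_2: rank ker ∂_2 − rank ∂_3 = (10 − 10) − 0 = 0, and there is no ∂_3, so H_2 ≅ 0.

As a check, the Euler characteristic is 10 − 22 + 10 = -2, which agrees with 1 − 3 + 0 = -2.

H_0 ≅ Z,  H_1 ≅ Z^3,  H_2 = 0.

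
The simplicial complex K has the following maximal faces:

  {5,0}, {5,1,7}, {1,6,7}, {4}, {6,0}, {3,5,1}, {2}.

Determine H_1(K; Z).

Fix the vertex order 0 < 1 < 2 < 3 < 4 < 5 < 6 < 7 and write every simplex with vertices in increasing order. Then dim K = 2 and the simplices of K are:

  0-simplices (8): [0], [1], [2], [3], [4], [5], [6], [7]
  1-simplices (9): [0,5], [0,6], [1,3], [1,5], [1,6], [1,7], [3,5], [5,7], [6,7]
  2-simplices (3): [1,3,5], [1,5,7], [1,6,7]

Hence C_0 ≅ Z^8, C_1 ≅ Z^9, C_2 ≅ Z^3.

∂_1: C_1 → C_0 sends each edge [p,q] (with p < q) to q − p. For instance
  ∂[1,5] = [5] − [1].
The 8×9 boundary matrix has rank 5 and Smith normal form diag(1,1,1,1,1).

The boundary map ∂_2: C_2 → C_1 maps a triangle to the signed sum of its edges. For instance
  ∂[1,3,5] = [3,5] − [1,5] + [1,3],
  ∂[1,5,7] = [5,7] − [1,7] + [1,5].
The 9×3 boundary matrix has rank 3 and Smith normal form diag(1,1,1).

From H_k ≅ ker(∂_k) / im(∂_{k+1}) we obtain:

  H_1: rank ker ∂_1 − rank ∂_2 = (9 − 5) − 3 = 1, and the invariant factors of ∂_2 are all 1, so H_1 = Z.

H_1 ≅ Z.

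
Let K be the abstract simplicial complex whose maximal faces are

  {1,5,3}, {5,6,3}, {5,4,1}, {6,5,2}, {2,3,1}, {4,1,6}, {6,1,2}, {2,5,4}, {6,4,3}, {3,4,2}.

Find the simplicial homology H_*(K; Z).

H_0 ≅ Z,  H_1 ≅ Z/2,  H_2 = 0.

Take the total order 1 < 2 < 3 < 4 < 5 < 6 on the vertex set. Then K (dimension 2) consists of the simplices:

  0-simplices (6): [1], [2], [3], [4], [5], [6]
  1-simplices (15): [1,2], [1,3], [1,4], [1,5], [1,6], [2,3], [2,4], [2,5], [2,6], [3,4], [3,5], [3,6], [4,5], [4,6], [5,6]
  2-simplices (10): [1,2,3], [1,2,6], [1,3,5], [1,4,5], [1,4,6], [2,3,4], [2,4,5], [2,5,6], [3,4,6], [3,5,6]

giving chain groups C_0 ≅ Z^6, C_1 ≅ Z^15, C_2 ≅ Z^10.

Boundary ∂_1: C_1 → C_0 maps an edge to its endpoints' difference, ∂[p,q] = q − p.
This gives a 6×15 integer matrix of rank 5; reducing to Smith normal form yields diagonal entries (1,1,1,1,1).

The boundary map ∂_2: C_2 → C_1 sends each 2-simplex [p,q,r] to [q,r] − [p,r] + [p,q]. For instance
  ∂[1,2,3] = [2,3] − [1,3] + [1,2],
  ∂[3,5,6] = [5,6] − [3,6] + [3,5].
This gives a 15×10 integer matrix of rank 10; reducing to Smith normal form yields diagonal entries (1,1,1,1,1,1,1,1,1,2).

Reading off H_k = ker ∂_k / im ∂_{k+1}:

  H_0: rank C_0 − rank ∂_1 = 6 − 5 = 1, and the invariant factors of ∂_1 are all 1, so H_0 ≅ Z.
  H_1: rank ker ∂_1 − rank ∂_2 = (15 − 5) − 10 = 0, and ∂_2 has invariant factor 2 > 1, so H_1 ≅ Z/2.
  H_2: rank ker ∂_2 − rank ∂_3 = (10 − 10) − 0 = 0, and there is no ∂_3, so H_2 ≅ 0.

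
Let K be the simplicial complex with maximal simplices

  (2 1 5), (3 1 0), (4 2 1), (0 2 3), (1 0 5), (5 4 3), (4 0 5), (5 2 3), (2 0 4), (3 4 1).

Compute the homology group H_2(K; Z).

Fix the vertex order 0 < 1 < 2 < 3 < 4 < 5 and write every simplex with vertices in increasing order. Then dim K = 2 and the simplices of K are:

  0-simplices (6): [0], [1], [2], [3], [4], [5]
  1-simplices (15): [0,1], [0,2], [0,3], [0,4], [0,5], [1,2], [1,3], [1,4], [1,5], [2,3], [2,4], [2,5], [3,4], [3,5], [4,5]
  2-simplices (10): [0,1,3], [0,1,5], [0,2,3], [0,2,4], [0,4,5], [1,2,4], [1,2,5], [1,3,4], [2,3,5], [3,4,5]

giving chain groups C_0 ≅ Z^6, C_1 ≅ Z^15, C_2 ≅ Z^10.

∂_1: C_1 → C_0 sends each edge [p,q] (with p < q) to q − p.
This gives a 6×15 integer matrix of rank 5; reducing to Smith normal form yields diagonal entries (1,1,1,1,1).

Boundary ∂_2: C_2 → C_1 sends each 2-simplex [p,q,r] to [q,r] − [p,r] + [p,q]. For instance
  ∂[1,3,4] = [3,4] − [1,4] + [1,3],
  ∂[0,2,4] = [2,4] − [0,4] + [0,2].
As a 15×10 matrix over Z this has rank 10, with invariant factors (1,1,1,1,1,1,1,1,1,2).

Now H_k = ker ∂_k / im ∂_{k+1}, so:

  H_2: rank ker ∂_2 − rank ∂_3 = (10 − 10) − 0 = 0, and there is no ∂_3, so H_2 = 0.

H_2 = 0.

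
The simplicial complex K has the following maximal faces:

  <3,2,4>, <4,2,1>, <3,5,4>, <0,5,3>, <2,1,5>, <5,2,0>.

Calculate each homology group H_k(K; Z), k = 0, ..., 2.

H_0 ≅ Z,  H_1 ≅ Z,  H_2 = 0.

Order the vertices as 0 < 1 < 2 < 3 < 4 < 5. Listing each simplex with vertices in this order, K has dimension 2 with simplices:

  0-simplices (6): [0], [1], [2], [3], [4], [5]
  1-simplices (12): [0,2], [0,3], [0,5], [1,2], [1,4], [1,5], [2,3], [2,4], [2,5], [3,4], [3,5], [4,5]
  2-simplices (6): [0,2,5], [0,3,5], [1,2,4], [1,2,5], [2,3,4], [3,4,5]

Hence C_0 ≅ Z^6, C_1 ≅ Z^12, C_2 ≅ Z^6.

The boundary map ∂_1: C_1 → C_0 is given by ∂[p,q] = [q] − [p]. For instance
  ∂[2,4] = [4] − [2].
As a 6×12 matrix over Z this has rank 5, with invariant factors (1,1,1,1,1).

Boundary ∂_2: C_2 → C_1 maps a triangle to the signed sum of its edges. For instance
  ∂[0,2,5] = [2,5] − [0,5] + [0,2],
  ∂[3,4,5] = [4,5] − [3,5] + [3,4].
The resulting 12×6 matrix has rank 6, and its Smith normal form has invariant factors (1,1,1,1,1,1).

From H_k ≅ ker(∂_k) / im(∂_{k+1}) we obtain:

  H_0: rank C_0 − rank ∂_1 = 6 − 5 = 1, and the invariant factors of ∂_1 are all 1, so H_0 = Z.
  H_1: rank ker ∂_1 − rank ∂_2 = (12 − 5) − 6 = 1, and the invariant factors of ∂_2 are all 1, so H_1 = Z.
  H_2: rank ker ∂_2 − rank ∂_3 = (6 − 6) − 0 = 0, and there is no ∂_3, so H_2 = 0.

As a check, the Euler characteristic is 6 − 12 + 6 = 0, which agrees with 1 − 1 + 0 = 0.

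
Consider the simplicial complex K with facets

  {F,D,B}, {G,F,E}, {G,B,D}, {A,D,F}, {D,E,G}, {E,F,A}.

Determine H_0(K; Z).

H_0 ≅ Z.

Fix the vertex order A < B < D < E < F < G and write every simplex with vertices in increasing order. Then dim K = 2 and the simplices of K are:

  0-simplices (6): A, B, D, E, F, G
  1-simplices (12): AD, AE, AF, BD, BF, BG, DE, DF, DG, EF, EG, FG
  2-simplices (6): ADF, AEF, BDF, BDG, DEG, EFG

Hence C_0 ≅ Z^6, C_1 ≅ Z^12, C_2 ≅ Z^6.

Boundary ∂_1: C_1 → C_0 is given by ∂[p,q] = [q] − [p]. For instance
  ∂EG = G − E.
As a 6×12 matrix over Z this has rank 5, with invariant factors (1,1,1,1,1).

Boundary ∂_2: C_2 → C_1 maps a triangle to the signed sum of its edges. For instance
  ∂ADF = DF − AF + AD,
  ∂BDF = DF − BF + BD.
As a 12×6 matrix over Z this has rank 6, with invariant factors (1,1,1,1,1,1).

From H_k ≅ ker(∂_k) / im(∂_{k+1}) we obtain:

  H_0: rank C_0 − rank ∂_1 = 6 − 5 = 1, and the invariant factors of ∂_1 are all 1, so H_0 = Z.

(K is a triangulation of the cylinder S^1 x I.)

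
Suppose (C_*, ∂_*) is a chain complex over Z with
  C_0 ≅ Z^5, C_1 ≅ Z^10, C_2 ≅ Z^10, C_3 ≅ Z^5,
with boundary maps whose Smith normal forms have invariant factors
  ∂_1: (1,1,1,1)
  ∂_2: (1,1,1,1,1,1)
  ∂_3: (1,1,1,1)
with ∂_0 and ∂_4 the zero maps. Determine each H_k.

H_0: b_0 = 5 − 0 − 4 = 1; torsion from ∂_1 factors > 1: none. So H_0 = Z.
H_1: b_1 = 10 − 4 − 6 = 0; torsion from ∂_2 factors > 1: none. So H_1 = 0.
H_2: b_2 = 10 − 6 − 4 = 0; torsion from ∂_3 factors > 1: none. So H_2 = 0.
H_3: b_3 = 5 − 4 − 0 = 1; torsion from ∂_4 factors > 1: none. So H_3 = Z.

H_0 = Z,  H_1 = 0,  H_2 = 0,  H_3 = Z.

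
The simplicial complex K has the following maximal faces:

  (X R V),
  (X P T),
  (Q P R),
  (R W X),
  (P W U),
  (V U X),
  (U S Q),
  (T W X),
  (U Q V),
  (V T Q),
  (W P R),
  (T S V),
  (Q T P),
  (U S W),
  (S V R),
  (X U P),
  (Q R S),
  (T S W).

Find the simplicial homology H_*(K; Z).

H_0 = Z,  H_1 = Z ⊕ Z/2Z,  H_2 = 0.

K has 9 vertices, 27 edges, 18 triangles.
rank ∂_0 = 0, rank ∂_1 = 8 ⇒ b_0 = 9 − 0 − 8 = 1; all invariant factors of ∂_1 are 1 so no torsion. So H_0 = Z.
rank ∂_1 = 8, rank ∂_2 = 18 ⇒ b_1 = 27 − 8 − 18 = 1; ∂_2 has invariant factor(s) [2] giving torsion. So H_1 = Z ⊕ Z/2Z.
rank ∂_2 = 18, rank ∂_3 = 0 ⇒ b_2 = 18 − 18 − 0 = 0. So H_2 = 0.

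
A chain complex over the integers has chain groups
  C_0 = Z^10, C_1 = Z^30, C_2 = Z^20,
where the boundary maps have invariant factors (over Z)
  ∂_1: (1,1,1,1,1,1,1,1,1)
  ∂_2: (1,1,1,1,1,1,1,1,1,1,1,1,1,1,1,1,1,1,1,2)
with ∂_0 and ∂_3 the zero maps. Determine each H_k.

H_0 = Z,  H_1 = Z × Z/2,  H_2 = 0.

H_0: b_0 = 10 − 0 − 9 = 1; torsion from ∂_1 factors > 1: none. So H_0 = Z.
H_1: b_1 = 30 − 9 − 20 = 1; torsion from ∂_2 factors > 1: [2]. So H_1 = Z × Z/2.
H_2: b_2 = 20 − 20 − 0 = 0; torsion from ∂_3 factors > 1: none. So H_2 = 0.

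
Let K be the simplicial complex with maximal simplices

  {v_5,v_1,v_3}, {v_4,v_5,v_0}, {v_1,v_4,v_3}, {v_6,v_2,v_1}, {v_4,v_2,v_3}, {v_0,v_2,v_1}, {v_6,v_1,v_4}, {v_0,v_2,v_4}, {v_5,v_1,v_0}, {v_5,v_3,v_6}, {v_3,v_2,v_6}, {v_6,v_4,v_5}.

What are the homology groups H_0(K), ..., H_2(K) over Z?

H_0 = Z,  H_1 = Z/2,  H_2 = 0.

Take the total order v_0 < v_1 < v_2 < v_3 < v_4 < v_5 < v_6 on the vertex set. Then K (dimension 2) consists of the simplices:

  0-simplices (7): [v_0], [v_1], [v_2], [v_3], [v_4], [v_5], [v_6]
  1-simplices (18): (18 of them)
  2-simplices (12): (12 of them)

Hence C_0 ≅ Z^7, C_1 ≅ Z^18, C_2 ≅ Z^12.

The boundary map ∂_1: C_1 → C_0 is given by ∂[p,q] = [q] − [p]. For instance
  ∂[v_1,v_2] = [v_2] − [v_1].
The resulting 7×18 matrix has rank 6, and its Smith normal form has invariant factors (1,1,1,1,1,1).

∂_2: C_2 → C_1 acts by ∂[p,q,r] = [q,r] − [p,r] + [p,q]. For instance
  ∂[v_0,v_1,v_5] = [v_1,v_5] − [v_0,v_5] + [v_0,v_1],
  ∂[v_1,v_3,v_4] = [v_3,v_4] − [v_1,v_4] + [v_1,v_3].
The 18×12 boundary matrix has rank 12 and Smith normal form diag(1,1,1,1,1,1,1,1,1,1,1,2).

Now H_k = ker ∂_k / im ∂_{k+1}, so:

  H_0: rank C_0 − rank ∂_1 = 7 − 6 = 1, and the invariant factors of ∂_1 are all 1, so H_0 = Z.
  H_1: rank ker ∂_1 − rank ∂_2 = (18 − 6) − 12 = 0, and ∂_2 has invariant factor 2 > 1, so H_1 = Z/2.
  H_2: rank ker ∂_2 − rank ∂_3 = (12 − 12) − 0 = 0, and there is no ∂_3, so H_2 = 0.

As a check, the Euler characteristic is 7 − 18 + 12 = 1, which agrees with 1 − 0 + 0 = 1.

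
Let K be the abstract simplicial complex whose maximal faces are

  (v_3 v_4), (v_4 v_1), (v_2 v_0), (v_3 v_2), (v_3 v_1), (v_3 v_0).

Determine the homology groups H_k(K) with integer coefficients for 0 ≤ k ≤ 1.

K has 5 vertices, 6 edges.
rank ∂_0 = 0, rank ∂_1 = 4 ⇒ b_0 = 5 − 0 − 4 = 1; all invariant factors of ∂_1 are 1 so no torsion. So H_0 = Z.
rank ∂_1 = 4, rank ∂_2 = 0 ⇒ b_1 = 6 − 4 − 0 = 2. So H_1 = Z^2.

H_0 ≅ Z,  H_1 ≅ Z^2.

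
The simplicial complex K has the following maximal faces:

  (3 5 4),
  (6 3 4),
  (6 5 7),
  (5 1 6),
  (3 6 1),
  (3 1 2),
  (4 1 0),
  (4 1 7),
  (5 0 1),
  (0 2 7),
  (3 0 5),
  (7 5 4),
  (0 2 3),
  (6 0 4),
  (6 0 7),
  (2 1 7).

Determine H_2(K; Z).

H_2 = Z.

We work with the vertex ordering 0 < 1 < 2 < 3 < 4 < 5 < 6 < 7. The simplices of K, each written with vertices in increasing order, are:

  0-simplices (8): [0], [1], [2], [3], [4], [5], [6], [7]
  1-simplices (24): (24 of them)
  2-simplices (16): [0,1,4], [0,1,5], [0,2,3], [0,2,7], [0,3,5], [0,4,6], [0,6,7], [1,2,3], [1,2,7], [1,3,6], [1,4,7], [1,5,6], [3,4,5], [3,4,6], [4,5,7], [5,6,7]

giving chain groups C_0 ≅ Z^8, C_1 ≅ Z^24, C_2 ≅ Z^16.

∂_1: C_1 → C_0 sends each edge [p,q] (with p < q) to q − p. For instance
  ∂[0,4] = [4] − [0].
The 8×24 boundary matrix has rank 7 and Smith normal form diag(1,1,1,1,1,1,1).

The boundary map ∂_2: C_2 → C_1 acts by ∂[p,q,r] = [q,r] − [p,r] + [p,q]. For instance
  ∂[1,3,6] = [3,6] − [1,6] + [1,3],
  ∂[0,2,3] = [2,3] − [0,3] + [0,2].
The 24×16 boundary matrix has rank 15 and Smith normal form diag(1,1,1,1,1,1,1,1,1,1,1,1,1,1,1).

Reading off H_k = ker ∂_k / im ∂_{k+1}:

  H_2: rank ker ∂_2 − rank ∂_3 = (16 − 15) − 0 = 1, and there is no ∂_3, so H_2 ≅ Z.

(K is a triangulation of the torus T^2.)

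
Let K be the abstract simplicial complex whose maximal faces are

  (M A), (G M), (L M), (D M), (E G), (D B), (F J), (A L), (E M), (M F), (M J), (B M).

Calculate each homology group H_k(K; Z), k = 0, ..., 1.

H_0 ≅ Z,  H_1 ≅ Z^4.

We work with the vertex ordering A < B < D < E < F < G < J < L < M. The simplices of K, each written with vertices in increasing order, are:

  0-simplices (9): A, B, D, E, F, G, J, L, M
  1-simplices (12): AL, AM, BD, BM, DM, EG, EM, FJ, FM, GM, JM, LM

giving chain groups C_0 ≅ Z^9, C_1 ≅ Z^12.

The boundary map ∂_1: C_1 → C_0 is given by ∂[p,q] = [q] − [p].
The resulting 9×12 matrix has rank 8, and its Smith normal form has invariant factors (1,1,1,1,1,1,1,1).

Computing H_k = (kernel of ∂_k) / (image of ∂_{k+1}):

  H_0: rank C_0 − rank ∂_1 = 9 − 8 = 1, and the invariant factors of ∂_1 are all 1, so H_0 ≅ Z.
  H_1: rank ker ∂_1 − rank ∂_2 = (12 − 8) − 0 = 4, and there is no ∂_2, so H_1 ≅ Z^4.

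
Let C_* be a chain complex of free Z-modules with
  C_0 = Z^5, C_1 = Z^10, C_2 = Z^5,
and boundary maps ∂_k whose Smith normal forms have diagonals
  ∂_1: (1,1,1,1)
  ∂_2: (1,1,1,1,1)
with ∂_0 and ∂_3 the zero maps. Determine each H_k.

H_0 ≅ Z,  H_1 ≅ Z,  H_2 = 0.

H_0: b_0 = 5 − 0 − 4 = 1; torsion from ∂_1 factors > 1: none. So H_0 ≅ Z.
H_1: b_1 = 10 − 4 − 5 = 1; torsion from ∂_2 factors > 1: none. So H_1 ≅ Z.
H_2: b_2 = 5 − 5 − 0 = 0; torsion from ∂_3 factors > 1: none. So H_2 ≅ 0.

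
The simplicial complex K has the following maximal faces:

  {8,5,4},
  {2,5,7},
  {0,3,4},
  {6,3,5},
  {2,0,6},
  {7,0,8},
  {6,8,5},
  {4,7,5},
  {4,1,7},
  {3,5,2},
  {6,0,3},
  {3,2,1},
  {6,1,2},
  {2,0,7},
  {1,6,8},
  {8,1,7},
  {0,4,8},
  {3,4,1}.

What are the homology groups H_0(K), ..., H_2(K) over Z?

H_0 = Z,  H_1 = Z ⊕ Z/2Z,  H_2 = 0.

Take the total order 0 < 1 < 2 < 3 < 4 < 5 < 6 < 7 < 8 on the vertex set. Then K (dimension 2) consists of the simplices:

  0-simplices (9): [0], [1], [2], [3], [4], [5], [6], [7], [8]
  1-simplices (27): (27 of them)
  2-simplices (18): [0,2,6], [0,2,7], [0,3,4], [0,3,6], [0,4,8], [0,7,8], [1,2,3], [1,2,6], [1,3,4], [1,4,7], [1,6,8], [1,7,8], [2,3,5], [2,5,7], [3,5,6], [4,5,7], [4,5,8], [5,6,8]

giving chain groups C_0 ≅ Z^9, C_1 ≅ Z^27, C_2 ≅ Z^18.

The boundary map ∂_1: C_1 → C_0 sends each edge [p,q] (with p < q) to q − p. For instance
  ∂[0,6] = [6] − [0].
As a 9×27 matrix over Z this has rank 8, with invariant factors (1,1,1,1,1,1,1,1).

Boundary ∂_2: C_2 → C_1 maps a triangle to the signed sum of its edges. For instance
  ∂[0,2,7] = [2,7] − [0,7] + [0,2],
  ∂[0,4,8] = [4,8] − [0,8] + [0,4].
As a 27×18 matrix over Z this has rank 18, with invariant factors (1,1,1,1,1,1,1,1,1,1,1,1,1,1,1,1,1,2).

Reading off H_k = ker ∂_k / im ∂_{k+1}:

  H_0: rank C_0 − rank ∂_1 = 9 − 8 = 1, and the invariant factors of ∂_1 are all 1, so H_0 = Z.
  H_1: rank ker ∂_1 − rank ∂_2 = (27 − 8) − 18 = 1, and ∂_2 has invariant factor 2 > 1, so H_1 = Z ⊕ Z/2Z.
  H_2: rank ker ∂_2 − rank ∂_3 = (18 − 18) − 0 = 0, and there is no ∂_3, so H_2 = 0.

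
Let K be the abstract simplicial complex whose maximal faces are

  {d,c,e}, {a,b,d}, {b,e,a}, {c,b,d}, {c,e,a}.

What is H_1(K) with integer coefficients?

Take the total order a < b < c < d < e on the vertex set. Then K (dimension 2) consists of the simplices:

  0-simplices (5): a, b, c, d, e
  1-simplices (10): ab, ac, ad, ae, bc, bd, be, cd, ce, de
  2-simplices (5): abd, abe, ace, bcd, cde

Hence C_0 ≅ Z^5, C_1 ≅ Z^10, C_2 ≅ Z^5.

The boundary map ∂_1: C_1 → C_0 maps an edge to its endpoints' difference, ∂[p,q] = q − p.
This gives a 5×10 integer matrix of rank 4; reducing to Smith normal form yields diagonal entries (1,1,1,1).

∂_2: C_2 → C_1 acts by ∂[p,q,r] = [q,r] − [p,r] + [p,q]. For instance
  ∂bcd = cd − bd + bc,
  ∂abe = be − ae + ab.
This gives a 10×5 integer matrix of rank 5; reducing to Smith normal form yields diagonal entries (1,1,1,1,1).

Reading off H_k = ker ∂_k / im ∂_{k+1}:

  H_1: rank ker ∂_1 − rank ∂_2 = (10 − 4) − 5 = 1, and the invariant factors of ∂_2 are all 1, so H_1 = Z.

H_1 = Z.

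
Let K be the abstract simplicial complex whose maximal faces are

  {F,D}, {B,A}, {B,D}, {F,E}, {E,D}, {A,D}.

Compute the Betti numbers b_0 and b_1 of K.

b_0 = 1, b_1 = 2.

Take the total order A < B < D < E < F on the vertex set. Then K (dimension 1) consists of the simplices:

  0-simplices (5): A, B, D, E, F
  1-simplices (6): AB, AD, BD, DE, DF, EF

Hence C_0 ≅ Z^5, C_1 ≅ Z^6.

∂_1: C_1 → C_0 is given by ∂[p,q] = [q] − [p].
This gives a 5×6 integer matrix of rank 4; reducing to Smith normal form yields diagonal entries (1,1,1,1).

Computing H_k = (kernel of ∂_k) / (image of ∂_{k+1}):

  H_0: rank C_0 − rank ∂_1 = 5 − 4 = 1, and the invariant factors of ∂_1 are all 1, so H_0 ≅ Z.
  H_1: rank ker ∂_1 − rank ∂_2 = (6 − 4) − 0 = 2, and there is no ∂_2, so H_1 ≅ Z^2.

Hence the Betti numbers are b_0 = 1, b_1 = 2.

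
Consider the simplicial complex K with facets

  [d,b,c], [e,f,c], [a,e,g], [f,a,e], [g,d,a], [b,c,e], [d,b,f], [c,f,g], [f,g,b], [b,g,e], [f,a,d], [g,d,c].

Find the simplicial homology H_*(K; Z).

Order the vertices as a < b < c < d < e < f < g. Listing each simplex with vertices in this order, K has dimension 2 with simplices:

  0-simplices (7): a, b, c, d, e, f, g
  1-simplices (18): ad, ae, af, ag, bc, bd, be, bf, bg, cd, ce, cf, cg, df, dg, ef, eg, fg
  2-simplices (12): adf, adg, aef, aeg, bcd, bce, bdf, beg, bfg, cdg, cef, cfg

so the chain groups are C_0 ≅ Z^7, C_1 ≅ Z^18, C_2 ≅ Z^12.

∂_1: C_1 → C_0 is given by ∂[p,q] = [q] − [p]. For instance
  ∂ae = e − a.
The 7×18 boundary matrix has rank 6 and Smith normal form diag(1,1,1,1,1,1).

Boundary ∂_2: C_2 → C_1 maps a triangle to the signed sum of its edges. For instance
  ∂cdg = dg − cg + cd,
  ∂cfg = fg − cg + cf.
As a 18×12 matrix over Z this has rank 12, with invariant factors (1,1,1,1,1,1,1,1,1,1,1,2).

From H_k ≅ ker(∂_k) / im(∂_{k+1}) we obtain:

  H_0: rank C_0 − rank ∂_1 = 7 − 6 = 1, and the invariant factors of ∂_1 are all 1, so H_0 = Z.
  H_1: rank ker ∂_1 − rank ∂_2 = (18 − 6) − 12 = 0, and ∂_2 has invariant factor 2 > 1, so H_1 = Z/2.
  H_2: rank ker ∂_2 − rank ∂_3 = (12 − 12) − 0 = 0, and there is no ∂_3, so H_2 = 0.

(K is a triangulation of the real projective plane RP^2.)

H_0 ≅ Z,  H_1 ≅ Z/2,  H_2 = 0.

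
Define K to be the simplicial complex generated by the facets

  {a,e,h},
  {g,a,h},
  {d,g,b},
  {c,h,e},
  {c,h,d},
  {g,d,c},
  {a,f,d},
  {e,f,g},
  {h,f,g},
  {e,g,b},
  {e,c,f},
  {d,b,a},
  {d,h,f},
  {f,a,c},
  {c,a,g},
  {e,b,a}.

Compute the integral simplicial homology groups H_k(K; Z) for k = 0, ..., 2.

We work with the vertex ordering a < b < c < d < e < f < g < h. The simplices of K, each written with vertices in increasing order, are:

  0-simplices (8): a, b, c, d, e, f, g, h
  1-simplices (24): ab, ac, ad, ae, af, ag, ah, bd, be, bg, cd, ce, cf, cg, ch, df, dg, dh, ef, eg, eh, fg, fh, gh
  2-simplices (16): abd, abe, acf, acg, adf, aeh, agh, bdg, beg, cdg, cdh, cef, ceh, dfh, efg, fgh

giving chain groups C_0 ≅ Z^8, C_1 ≅ Z^24, C_2 ≅ Z^16.

The boundary map ∂_1: C_1 → C_0 sends each edge [p,q] (with p < q) to q − p. For instance
  ∂dg = g − d.
As a 8×24 matrix over Z this has rank 7, with invariant factors (1,1,1,1,1,1,1).

Boundary ∂_2: C_2 → C_1 acts by ∂[p,q,r] = [q,r] − [p,r] + [p,q]. For instance
  ∂cef = ef − cf + ce,
  ∂cdh = dh − ch + cd.
The 24×16 boundary matrix has rank 15 and Smith normal form diag(1,1,1,1,1,1,1,1,1,1,1,1,1,1,1).

From H_k ≅ ker(∂_k) / im(∂_{k+1}) we obtain:

  H_0: rank C_0 − rank ∂_1 = 8 − 7 = 1, and the invariant factors of ∂_1 are all 1, so H_0 = Z.
  H_1: rank ker ∂_1 − rank ∂_2 = (24 − 7) − 15 = 2, and the invariant factors of ∂_2 are all 1, so H_1 = Z^2.
  H_2: rank ker ∂_2 − rank ∂_3 = (16 − 15) − 0 = 1, and there is no ∂_3, so H_2 = Z.

(K is a triangulation of the torus T^2.)

H_0 ≅ Z,  H_1 ≅ Z^2,  H_2 ≅ Z.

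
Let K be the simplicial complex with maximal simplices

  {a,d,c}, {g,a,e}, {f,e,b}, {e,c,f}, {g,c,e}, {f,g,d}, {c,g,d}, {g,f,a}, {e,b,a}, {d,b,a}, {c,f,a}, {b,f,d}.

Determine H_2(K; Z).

Order the vertices as a < b < c < d < e < f < g. Listing each simplex with vertices in this order, K has dimension 2 with simplices:

  0-simplices (7): a, b, c, d, e, f, g
  1-simplices (18): ab, ac, ad, ae, af, ag, bd, be, bf, cd, ce, cf, cg, df, dg, ef, eg, fg
  2-simplices (12): abd, abe, acd, acf, aeg, afg, bdf, bef, cdg, cef, ceg, dfg

giving chain groups C_0 ≅ Z^7, C_1 ≅ Z^18, C_2 ≅ Z^12.

Boundary ∂_1: C_1 → C_0 maps an edge to its endpoints' difference, ∂[p,q] = q − p. For instance
  ∂ag = g − a.
The 7×18 boundary matrix has rank 6 and Smith normal form diag(1,1,1,1,1,1).

∂_2: C_2 → C_1 maps a triangle to the signed sum of its edges. For instance
  ∂abd = bd − ad + ab,
  ∂ceg = eg − cg + ce.
As a 18×12 matrix over Z this has rank 12, with invariant factors (1,1,1,1,1,1,1,1,1,1,1,2).

Now H_k = ker ∂_k / im ∂_{k+1}, so:

  H_2: rank ker ∂_2 − rank ∂_3 = (12 − 12) − 0 = 0, and there is no ∂_3, so H_2 ≅ 0.

H_2 = 0.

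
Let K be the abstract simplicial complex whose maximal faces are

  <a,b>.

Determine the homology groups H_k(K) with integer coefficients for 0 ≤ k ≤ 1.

K has 2 vertices, 1 edge.
rank ∂_0 = 0, rank ∂_1 = 1 ⇒ b_0 = 2 − 0 − 1 = 1; all invariant factors of ∂_1 are 1 so no torsion. So H_0 ≅ Z.
rank ∂_1 = 1, rank ∂_2 = 0 ⇒ b_1 = 1 − 1 − 0 = 0. So H_1 ≅ 0.

H_0 = Z,  H_1 = 0.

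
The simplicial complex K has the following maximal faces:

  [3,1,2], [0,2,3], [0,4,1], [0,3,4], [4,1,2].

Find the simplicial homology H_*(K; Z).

Order the vertices as 0 < 1 < 2 < 3 < 4. Listing each simplex with vertices in this order, K has dimension 2 with simplices:

  0-simplices (5): [0], [1], [2], [3], [4]
  1-simplices (10): [0,1], [0,2], [0,3], [0,4], [1,2], [1,3], [1,4], [2,3], [2,4], [3,4]
  2-simplices (5): [0,1,4], [0,2,3], [0,3,4], [1,2,3], [1,2,4]

so the chain groups are C_0 ≅ Z^5, C_1 ≅ Z^10, C_2 ≅ Z^5.

∂_1: C_1 → C_0 is given by ∂[p,q] = [q] − [p]. For instance
  ∂[1,4] = [4] − [1].
This gives a 5×10 integer matrix of rank 4; reducing to Smith normal form yields diagonal entries (1,1,1,1).

Boundary ∂_2: C_2 → C_1 acts by ∂[p,q,r] = [q,r] − [p,r] + [p,q]. For instance
  ∂[0,2,3] = [2,3] − [0,3] + [0,2],
  ∂[1,2,3] = [2,3] − [1,3] + [1,2].
The 10×5 boundary matrix has rank 5 and Smith normal form diag(1,1,1,1,1).

From H_k ≅ ker(∂_k) / im(∂_{k+1}) we obtain:

  H_0: rank C_0 − rank ∂_1 = 5 − 4 = 1, and the invariant factors of ∂_1 are all 1, so H_0 = Z.
  H_1: rank ker ∂_1 − rank ∂_2 = (10 − 4) − 5 = 1, and the invariant factors of ∂_2 are all 1, so H_1 = Z.
  H_2: rank ker ∂_2 − rank ∂_3 = (5 − 5) − 0 = 0, and there is no ∂_3, so H_2 = 0.

(K is a triangulation of the Möbius band.)

H_0 = Z,  H_1 = Z,  H_2 = 0.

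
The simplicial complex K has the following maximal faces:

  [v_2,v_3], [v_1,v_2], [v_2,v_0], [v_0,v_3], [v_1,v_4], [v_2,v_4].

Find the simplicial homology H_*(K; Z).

K has 5 vertices, 6 edges.
rank ∂_0 = 0, rank ∂_1 = 4 ⇒ b_0 = 5 − 0 − 4 = 1; all invariant factors of ∂_1 are 1 so no torsion. So H_0 = Z.
rank ∂_1 = 4, rank ∂_2 = 0 ⇒ b_1 = 6 − 4 − 0 = 2. So H_1 = Z^2.

H_0 ≅ Z,  H_1 ≅ Z^2.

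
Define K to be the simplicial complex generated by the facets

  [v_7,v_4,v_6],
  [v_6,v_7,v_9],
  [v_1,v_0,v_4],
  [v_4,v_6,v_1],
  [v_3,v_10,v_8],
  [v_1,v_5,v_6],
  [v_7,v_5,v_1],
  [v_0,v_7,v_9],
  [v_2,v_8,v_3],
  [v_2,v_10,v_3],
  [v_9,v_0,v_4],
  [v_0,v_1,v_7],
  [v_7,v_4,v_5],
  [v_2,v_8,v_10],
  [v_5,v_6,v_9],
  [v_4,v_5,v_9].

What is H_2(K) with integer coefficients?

We work with the vertex ordering v_0 < v_1 < v_2 < v_3 < v_4 < v_5 < v_6 < v_7 < v_8 < v_9 < v_10. The simplices of K, each written with vertices in increasing order, are:

  0-simplices (11): [v_0], [v_1], [v_2], [v_3], [v_4], [v_5], [v_6], [v_7], [v_8], [v_9], [v_10]
  1-simplices (24): (24 of them)
  2-simplices (16): (16 of them)

Hence C_0 ≅ Z^11, C_1 ≅ Z^24, C_2 ≅ Z^16.

The boundary map ∂_1: C_1 → C_0 is given by ∂[p,q] = [q] − [p]. For instance
  ∂[v_2,v_3] = [v_3] − [v_2].
The resulting 11×24 matrix has rank 9, and its Smith normal form has invariant factors (1,1,1,1,1,1,1,1,1).

The boundary map ∂_2: C_2 → C_1 maps a triangle to the signed sum of its edges. For instance
  ∂[v_4,v_5,v_7] = [v_5,v_7] − [v_4,v_7] + [v_4,v_5],
  ∂[v_2,v_3,v_8] = [v_3,v_8] − [v_2,v_8] + [v_2,v_3].
As a 24×16 matrix over Z this has rank 15, with invariant factors (1,1,1,1,1,1,1,1,1,1,1,1,1,1,2).

Now H_k = ker ∂_k / im ∂_{k+1}, so:

  H_2: rank ker ∂_2 − rank ∂_3 = (16 − 15) − 0 = 1, and there is no ∂_3, so H_2 = Z.

H_2 ≅ Z.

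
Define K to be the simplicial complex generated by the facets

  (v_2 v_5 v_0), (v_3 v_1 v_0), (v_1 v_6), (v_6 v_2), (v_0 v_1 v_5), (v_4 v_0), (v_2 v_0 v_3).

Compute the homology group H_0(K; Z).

Fix the vertex order v_0 < v_1 < v_2 < v_3 < v_4 < v_5 < v_6 and write every simplex with vertices in increasing order. Then dim K = 2 and the simplices of K are:

  0-simplices (7): [v_0], [v_1], [v_2], [v_3], [v_4], [v_5], [v_6]
  1-simplices (11): [v_0,v_1], [v_0,v_2], [v_0,v_3], [v_0,v_4], [v_0,v_5], [v_1,v_3], [v_1,v_5], [v_1,v_6], [v_2,v_3], [v_2,v_5], [v_2,v_6]
  2-simplices (4): [v_0,v_1,v_3], [v_0,v_1,v_5], [v_0,v_2,v_3], [v_0,v_2,v_5]

so the chain groups are C_0 ≅ Z^7, C_1 ≅ Z^11, C_2 ≅ Z^4.

Boundary ∂_1: C_1 → C_0 sends each edge [p,q] (with p < q) to q − p.
The 7×11 boundary matrix has rank 6 and Smith normal form diag(1,1,1,1,1,1).

∂_2: C_2 → C_1 acts by ∂[p,q,r] = [q,r] − [p,r] + [p,q]. For instance
  ∂[v_0,v_2,v_3] = [v_2,v_3] − [v_0,v_3] + [v_0,v_2],
  ∂[v_0,v_2,v_5] = [v_2,v_5] − [v_0,v_5] + [v_0,v_2].
As a 11×4 matrix over Z this has rank 4, with invariant factors (1,1,1,1).

Now H_k = ker ∂_k / im ∂_{k+1}, so:

  H_0: rank C_0 − rank ∂_1 = 7 − 6 = 1, and the invariant factors of ∂_1 are all 1, so H_0 = Z.

H_0 ≅ Z.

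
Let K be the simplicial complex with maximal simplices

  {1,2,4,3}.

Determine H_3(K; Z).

H_3 ≅ 0.

Take the total order 1 < 2 < 3 < 4 on the vertex set. Then K (dimension 3) consists of the simplices:

  0-simplices (4): [1], [2], [3], [4]
  1-simplices (6): [1,2], [1,3], [1,4], [2,3], [2,4], [3,4]
  2-simplices (4): [1,2,3], [1,2,4], [1,3,4], [2,3,4]
  3-simplices (1): [1,2,3,4]

giving chain groups C_0 ≅ Z^4, C_1 ≅ Z^6, C_2 ≅ Z^4, C_3 ≅ Z^1.

∂_1: C_1 → C_0 maps an edge to its endpoints' difference, ∂[p,q] = q − p.
As a 4×6 matrix over Z this has rank 3, with invariant factors (1,1,1).

∂_2: C_2 → C_1 sends each 2-simplex [p,q,r] to [q,r] − [p,r] + [p,q]. For instance
  ∂[1,2,3] = [2,3] − [1,3] + [1,2],
  ∂[2,3,4] = [3,4] − [2,4] + [2,3].
The 6×4 boundary matrix has rank 3 and Smith normal form diag(1,1,1).

Boundary ∂_3: C_3 → C_2 sends each 3-simplex σ to the alternating sum Σ_i (−1)^i (σ with its i-th vertex removed). For instance
  ∂[1,2,3,4] = [2,3,4] − [1,3,4] + [1,2,4] − [1,2,3].
This gives a 4×1 integer matrix of rank 1; reducing to Smith normal form yields diagonal entries (1).

From H_k ≅ ker(∂_k) / im(∂_{k+1}) we obtain:

  H_3: rank ker ∂_3 − rank ∂_4 = (1 − 1) − 0 = 0, and there is no ∂_4, so H_3 ≅ 0.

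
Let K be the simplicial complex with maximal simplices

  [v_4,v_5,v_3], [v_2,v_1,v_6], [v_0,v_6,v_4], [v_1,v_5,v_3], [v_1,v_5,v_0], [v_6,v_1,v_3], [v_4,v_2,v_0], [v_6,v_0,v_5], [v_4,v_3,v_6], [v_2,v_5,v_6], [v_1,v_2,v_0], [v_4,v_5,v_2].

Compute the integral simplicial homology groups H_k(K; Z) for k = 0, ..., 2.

Order the vertices as v_0 < v_1 < v_2 < v_3 < v_4 < v_5 < v_6. Listing each simplex with vertices in this order, K has dimension 2 with simplices:

  0-simplices (7): [v_0], [v_1], [v_2], [v_3], [v_4], [v_5], [v_6]
  1-simplices (18): (18 of them)
  2-simplices (12): (12 of them)

giving chain groups C_0 ≅ Z^7, C_1 ≅ Z^18, C_2 ≅ Z^12.

∂_1: C_1 → C_0 is given by ∂[p,q] = [q] − [p].
As a 7×18 matrix over Z this has rank 6, with invariant factors (1,1,1,1,1,1).

∂_2: C_2 → C_1 acts by ∂[p,q,r] = [q,r] − [p,r] + [p,q]. For instance
  ∂[v_2,v_5,v_6] = [v_5,v_6] − [v_2,v_6] + [v_2,v_5],
  ∂[v_0,v_4,v_6] = [v_4,v_6] − [v_0,v_6] + [v_0,v_4].
As a 18×12 matrix over Z this has rank 12, with invariant factors (1,1,1,1,1,1,1,1,1,1,1,2).

Reading off H_k = ker ∂_k / im ∂_{k+1}:

  H_0: rank C_0 − rank ∂_1 = 7 − 6 = 1, and the invariant factors of ∂_1 are all 1, so H_0 = Z.
  H_1: rank ker ∂_1 − rank ∂_2 = (18 − 6) − 12 = 0, and ∂_2 has invariant factor 2 > 1, so H_1 = Z_2.
  H_2: rank ker ∂_2 − rank ∂_3 = (12 − 12) − 0 = 0, and there is no ∂_3, so H_2 = 0.

H_0 ≅ Z,  H_1 ≅ Z_2,  H_2 = 0.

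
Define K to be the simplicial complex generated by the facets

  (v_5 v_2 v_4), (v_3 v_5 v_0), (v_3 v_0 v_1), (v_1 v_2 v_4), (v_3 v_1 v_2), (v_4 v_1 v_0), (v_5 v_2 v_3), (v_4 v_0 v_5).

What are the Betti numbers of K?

b_0 = 1, b_1 = 0, b_2 = 1.

Order the vertices as v_0 < v_1 < v_2 < v_3 < v_4 < v_5. Listing each simplex with vertices in this order, K has dimension 2 with simplices:

  0-simplices (6): [v_0], [v_1], [v_2], [v_3], [v_4], [v_5]
  1-simplices (12): [v_0,v_1], [v_0,v_3], [v_0,v_4], [v_0,v_5], [v_1,v_2], [v_1,v_3], [v_1,v_4], [v_2,v_3], [v_2,v_4], [v_2,v_5], [v_3,v_5], [v_4,v_5]
  2-simplices (8): [v_0,v_1,v_3], [v_0,v_1,v_4], [v_0,v_3,v_5], [v_0,v_4,v_5], [v_1,v_2,v_3], [v_1,v_2,v_4], [v_2,v_3,v_5], [v_2,v_4,v_5]

so the chain groups are C_0 ≅ Z^6, C_1 ≅ Z^12, C_2 ≅ Z^8.

Boundary ∂_1: C_1 → C_0 is given by ∂[p,q] = [q] − [p]. For instance
  ∂[v_0,v_1] = [v_1] − [v_0].
The resulting 6×12 matrix has rank 5, and its Smith normal form has invariant factors (1,1,1,1,1).

∂_2: C_2 → C_1 sends each 2-simplex [p,q,r] to [q,r] − [p,r] + [p,q]. For instance
  ∂[v_0,v_4,v_5] = [v_4,v_5] − [v_0,v_5] + [v_0,v_4],
  ∂[v_1,v_2,v_3] = [v_2,v_3] − [v_1,v_3] + [v_1,v_2].
As a 12×8 matrix over Z this has rank 7, with invariant factors (1,1,1,1,1,1,1).

Now H_k = ker ∂_k / im ∂_{k+1}, so:

  H_0: rank C_0 − rank ∂_1 = 6 − 5 = 1, and the invariant factors of ∂_1 are all 1, so H_0 = Z.
  H_1: rank ker ∂_1 − rank ∂_2 = (12 − 5) − 7 = 0, and the invariant factors of ∂_2 are all 1, so H_1 = 0.
  H_2: rank ker ∂_2 − rank ∂_3 = (8 − 7) − 0 = 1, and there is no ∂_3, so H_2 = Z.

As a check, the Euler characteristic is 6 − 12 + 8 = 2, which agrees with 1 − 0 + 1 = 2.

Hence the Betti numbers are b_0 = 1, b_1 = 0, b_2 = 1.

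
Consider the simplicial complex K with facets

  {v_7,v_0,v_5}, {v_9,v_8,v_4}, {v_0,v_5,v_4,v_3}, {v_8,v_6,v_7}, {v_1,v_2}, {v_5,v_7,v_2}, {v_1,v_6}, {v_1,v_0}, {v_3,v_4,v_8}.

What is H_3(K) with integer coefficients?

H_3 ≅ 0.

Order the vertices as v_0 < v_1 < v_2 < v_3 < v_4 < v_5 < v_6 < v_7 < v_8 < v_9. Listing each simplex with vertices in this order, K has dimension 3 with simplices:

  0-simplices (10): [v_0], [v_1], [v_2], [v_3], [v_4], [v_5], [v_6], [v_7], [v_8], [v_9]
  1-simplices (20): (20 of them)
  2-simplices (9): [v_0,v_3,v_4], [v_0,v_3,v_5], [v_0,v_4,v_5], [v_0,v_5,v_7], [v_2,v_5,v_7], [v_3,v_4,v_5], [v_3,v_4,v_8], [v_4,v_8,v_9], [v_6,v_7,v_8]
  3-simplices (1): [v_0,v_3,v_4,v_5]

Hence C_0 ≅ Z^10, C_1 ≅ Z^20, C_2 ≅ Z^9, C_3 ≅ Z^1.

∂_1: C_1 → C_0 maps an edge to its endpoints' difference, ∂[p,q] = q − p. For instance
  ∂[v_4,v_5] = [v_5] − [v_4].
The resulting 10×20 matrix has rank 9, and its Smith normal form has invariant factors (1,1,1,1,1,1,1,1,1).

The boundary map ∂_2: C_2 → C_1 maps a triangle to the signed sum of its edges. For instance
  ∂[v_3,v_4,v_5] = [v_4,v_5] − [v_3,v_5] + [v_3,v_4],
  ∂[v_0,v_3,v_5] = [v_3,v_5] − [v_0,v_5] + [v_0,v_3].
As a 20×9 matrix over Z this has rank 8, with invariant factors (1,1,1,1,1,1,1,1).

The boundary map ∂_3: C_3 → C_2 sends each 3-simplex σ to the alternating sum Σ_i (−1)^i (σ with its i-th vertex removed). For instance
  ∂[v_0,v_3,v_4,v_5] = [v_3,v_4,v_5] − [v_0,v_4,v_5] + [v_0,v_3,v_5] − [v_0,v_3,v_4].
This gives a 9×1 integer matrix of rank 1; reducing to Smith normal form yields diagonal entries (1).

Computing H_k = (kernel of ∂_k) / (image of ∂_{k+1}):

  H_3: rank ker ∂_3 − rank ∂_4 = (1 − 1) − 0 = 0, and there is no ∂_4, so H_3 = 0.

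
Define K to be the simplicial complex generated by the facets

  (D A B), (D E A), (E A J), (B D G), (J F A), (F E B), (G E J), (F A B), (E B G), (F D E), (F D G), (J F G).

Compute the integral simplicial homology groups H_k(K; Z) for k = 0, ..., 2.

We work with the vertex ordering A < B < D < E < F < G < J. The simplices of K, each written with vertices in increasing order, are:

  0-simplices (7): A, B, D, E, F, G, J
  1-simplices (18): AB, AD, AE, AF, AJ, BD, BE, BF, BG, DE, DF, DG, EF, EG, EJ, FG, FJ, GJ
  2-simplices (12): ABD, ABF, ADE, AEJ, AFJ, BDG, BEF, BEG, DEF, DFG, EGJ, FGJ

Hence C_0 ≅ Z^7, C_1 ≅ Z^18, C_2 ≅ Z^12.

Boundary ∂_1: C_1 → C_0 sends each edge [p,q] (with p < q) to q − p. For instance
  ∂BG = G − B.
The resulting 7×18 matrix has rank 6, and its Smith normal form has invariant factors (1,1,1,1,1,1).

Boundary ∂_2: C_2 → C_1 acts by ∂[p,q,r] = [q,r] − [p,r] + [p,q]. For instance
  ∂BEG = EG − BG + BE,
  ∂ABD = BD − AD + AB.
As a 18×12 matrix over Z this has rank 12, with invariant factors (1,1,1,1,1,1,1,1,1,1,1,2).

Now H_k = ker ∂_k / im ∂_{k+1}, so:

  H_0: rank C_0 − rank ∂_1 = 7 − 6 = 1, and the invariant factors of ∂_1 are all 1, so H_0 = Z.
  H_1: rank ker ∂_1 − rank ∂_2 = (18 − 6) − 12 = 0, and ∂_2 has invariant factor 2 > 1, so H_1 = Z/2.
  H_2: rank ker ∂_2 − rank ∂_3 = (12 − 12) − 0 = 0, and there is no ∂_3, so H_2 = 0.

H_0 ≅ Z,  H_1 ≅ Z/2,  H_2 = 0.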